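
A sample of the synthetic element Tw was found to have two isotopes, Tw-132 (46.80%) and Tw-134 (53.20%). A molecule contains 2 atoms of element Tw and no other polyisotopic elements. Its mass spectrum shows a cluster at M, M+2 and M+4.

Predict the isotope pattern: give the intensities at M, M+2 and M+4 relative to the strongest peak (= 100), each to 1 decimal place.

44.0 : 100.0 : 56.8

Expanding (0.4680 + 0.5320)^2:
P(M) = 0.4680^2 = 0.219024
P(M+2) = 2 × 0.4680^1 × 0.5320^1 = 0.497952
P(M+4) = 0.5320^2 = 0.283024
The M+2 peak is largest (0.497952); scaling to 100 gives 44.0 : 100.0 : 56.8.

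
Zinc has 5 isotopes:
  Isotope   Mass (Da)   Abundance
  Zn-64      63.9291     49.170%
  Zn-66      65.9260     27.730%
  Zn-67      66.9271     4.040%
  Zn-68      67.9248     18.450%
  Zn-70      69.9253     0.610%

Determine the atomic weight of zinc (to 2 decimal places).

65.38 Da

Weight each isotope mass by its fractional abundance: 0.49170 × 63.9291 + 0.27730 × 65.9260 + 0.04040 × 66.9271 + 0.18450 × 67.9248 + 0.00610 × 69.9253
= 31.43394 + 18.28128 + 2.70385 + 12.53213 + 0.42654 = 65.37774 Da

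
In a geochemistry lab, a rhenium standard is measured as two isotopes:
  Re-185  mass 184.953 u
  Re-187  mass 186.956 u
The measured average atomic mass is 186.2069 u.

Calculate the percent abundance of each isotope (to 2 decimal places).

Re-185: 37.40%, Re-187: 62.60%

With x = fraction of Re-185 (so Re-187 is 1 − x):
184.953·x + 186.956·(1 − x) = 186.2069
(184.953 − 186.956)·x = 186.2069 − 186.956
x = -0.7491 / -2.003 = 0.37399 → 37.40% Re-185, 62.60% Re-187.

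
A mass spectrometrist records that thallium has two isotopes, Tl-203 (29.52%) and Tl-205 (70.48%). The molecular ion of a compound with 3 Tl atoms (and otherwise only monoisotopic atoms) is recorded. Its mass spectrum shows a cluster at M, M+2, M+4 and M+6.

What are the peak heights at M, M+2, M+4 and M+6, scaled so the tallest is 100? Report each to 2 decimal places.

Each Tl atom is independently Tl-203 (p = 0.2952) or Tl-205 (q = 0.7048); the cluster is the binomial expansion (p + q)^3.
P(M) = 0.2952^3 = 0.025725
P(M+2) = 3 × 0.2952^2 × 0.7048^1 = 0.184255
P(M+4) = 3 × 0.2952^1 × 0.7048^2 = 0.439916
P(M+6) = 0.7048^3 = 0.350104
The M+4 peak is largest (0.439916); scaling to 100 gives 5.85 : 41.88 : 100.00 : 79.58.

5.85 : 41.88 : 100.00 : 79.58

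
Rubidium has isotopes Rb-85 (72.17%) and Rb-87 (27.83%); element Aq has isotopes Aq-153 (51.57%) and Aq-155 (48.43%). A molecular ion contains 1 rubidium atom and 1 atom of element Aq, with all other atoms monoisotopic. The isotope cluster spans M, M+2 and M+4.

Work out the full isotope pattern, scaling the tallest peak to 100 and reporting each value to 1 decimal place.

Rubidium pattern (n=1): 0.7217 : 0.2783
Element Aq pattern (n=1): 0.5157 : 0.4843
Convolve the two distributions (both contribute in 2-u steps):
  M: 0.7217×0.5157 = 0.372181
  M+2: 0.7217×0.4843 + 0.2783×0.5157 = 0.493039
  M+4: 0.2783×0.4843 = 0.134781
Scale to base peak (0.493039) = 100: 75.5 : 100.0 : 27.3

75.5 : 100.0 : 27.3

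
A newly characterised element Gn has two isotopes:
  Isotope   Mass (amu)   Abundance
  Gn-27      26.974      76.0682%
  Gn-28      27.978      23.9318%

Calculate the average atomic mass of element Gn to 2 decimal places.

The abundance-weighted mean is 0.760682 × 26.974 + 0.239318 × 27.978
= 20.5186 + 6.6956 = 27.2142 amu

27.21 amu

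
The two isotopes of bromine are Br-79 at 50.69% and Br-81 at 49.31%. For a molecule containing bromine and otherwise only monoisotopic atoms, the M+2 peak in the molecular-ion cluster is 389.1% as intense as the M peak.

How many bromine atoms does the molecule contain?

For n independent Br atoms, I(M+2)/I(M) = n · (abundance Br-81) / (abundance Br-79) = n · 0.4931/0.5069.
n = 3.891 × 0.5069/0.4931 = 4.00 ≈ 4

4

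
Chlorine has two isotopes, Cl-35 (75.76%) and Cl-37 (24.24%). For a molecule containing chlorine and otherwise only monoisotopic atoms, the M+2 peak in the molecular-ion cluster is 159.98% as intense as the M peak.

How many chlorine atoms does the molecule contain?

5

With n Cl atoms, P(M+2)/P(M) = C(n,1)·p^(n−1)q / p^n = n·q/p = n · 0.2424/0.7576.
n = 1.5998 × 0.7576/0.2424 = 5.00 ≈ 5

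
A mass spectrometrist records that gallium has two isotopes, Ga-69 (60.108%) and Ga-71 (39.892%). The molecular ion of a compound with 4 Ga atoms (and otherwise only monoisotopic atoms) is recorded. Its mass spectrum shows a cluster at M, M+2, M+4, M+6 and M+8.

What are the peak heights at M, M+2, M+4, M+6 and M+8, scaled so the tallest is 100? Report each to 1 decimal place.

37.7 : 100.0 : 99.6 : 44.0 : 7.3

Expanding (0.60108 + 0.39892)^4:
P(M) = 0.60108^4 = 0.130536
P(M+2) = 4 × 0.60108^3 × 0.39892^1 = 0.346531
P(M+4) = 6 × 0.60108^2 × 0.39892^2 = 0.344975
P(M+6) = 4 × 0.60108^1 × 0.39892^3 = 0.152633
P(M+8) = 0.39892^4 = 0.025325
The M+2 peak is largest (0.346531); scaling to 100 gives 37.7 : 100.0 : 99.6 : 44.0 : 7.3.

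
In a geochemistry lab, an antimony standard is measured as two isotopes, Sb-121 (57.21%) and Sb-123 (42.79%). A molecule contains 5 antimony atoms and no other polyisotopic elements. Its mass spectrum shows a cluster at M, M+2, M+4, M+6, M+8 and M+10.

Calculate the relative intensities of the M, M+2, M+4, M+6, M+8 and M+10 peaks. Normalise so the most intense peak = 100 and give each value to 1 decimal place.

The 5 Sb atoms are independent, so intensities follow the terms of (0.5721 + 0.4279)^5.
P(M) = 0.5721^5 = 0.061286
P(M+2) = 5 × 0.5721^4 × 0.4279^1 = 0.229192
P(M+4) = 10 × 0.5721^3 × 0.4279^2 = 0.342847
P(M+6) = 10 × 0.5721^2 × 0.4279^3 = 0.256431
P(M+8) = 5 × 0.5721^1 × 0.4279^4 = 0.095898
P(M+10) = 0.4279^5 = 0.014345
The M+4 peak is largest (0.342847); scaling to 100 gives 17.9 : 66.8 : 100.0 : 74.8 : 28.0 : 4.2.

17.9 : 66.8 : 100.0 : 74.8 : 28.0 : 4.2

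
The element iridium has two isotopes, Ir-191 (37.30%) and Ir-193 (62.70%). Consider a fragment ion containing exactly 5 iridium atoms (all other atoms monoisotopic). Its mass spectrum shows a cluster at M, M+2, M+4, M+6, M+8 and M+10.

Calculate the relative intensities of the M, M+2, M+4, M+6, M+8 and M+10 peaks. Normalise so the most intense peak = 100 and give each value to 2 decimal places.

2.11 : 17.70 : 59.49 : 100.00 : 84.05 : 28.26

The 5 Ir atoms are independent, so intensities follow the terms of (0.3730 + 0.6270)^5.
P(M) = 0.3730^5 = 0.007220
P(M+2) = 5 × 0.3730^4 × 0.6270^1 = 0.060684
P(M+4) = 10 × 0.3730^3 × 0.6270^2 = 0.204015
P(M+6) = 10 × 0.3730^2 × 0.6270^3 = 0.342942
P(M+8) = 5 × 0.3730^1 × 0.6270^4 = 0.288237
P(M+10) = 0.6270^5 = 0.096903
The M+6 peak is largest (0.342942); scaling to 100 gives 2.11 : 17.70 : 59.49 : 100.00 : 84.05 : 28.26.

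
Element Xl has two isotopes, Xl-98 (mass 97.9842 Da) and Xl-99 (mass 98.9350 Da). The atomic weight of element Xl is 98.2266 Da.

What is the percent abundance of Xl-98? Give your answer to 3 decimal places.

74.506%

With x = fraction of Xl-98 (so Xl-99 is 1 − x):
97.9842·x + 98.9350·(1 − x) = 98.2266
(97.9842 − 98.9350)·x = 98.2266 − 98.9350
x = -0.7084 / -0.9508 = 0.74506 → 74.506% Xl-98, 25.494% Xl-99.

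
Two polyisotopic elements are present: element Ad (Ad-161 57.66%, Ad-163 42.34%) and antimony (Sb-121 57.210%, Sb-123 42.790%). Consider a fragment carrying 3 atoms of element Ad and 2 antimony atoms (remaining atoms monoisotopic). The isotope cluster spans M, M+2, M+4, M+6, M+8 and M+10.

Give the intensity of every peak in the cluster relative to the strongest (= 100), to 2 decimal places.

18.27 : 67.59 : 100.00 : 73.97 : 27.36 : 4.05

Element Ad pattern (n=3): 0.1917008 : 0.42230029 : 0.31009703 : 0.07590188
Antimony pattern (n=2): 0.32729841 : 0.48960318 : 0.18309841
Convolve the two distributions (both contribute in 2-u steps):
  M: 0.1917008×0.32729841 = 0.062743
  M+2: 0.1917008×0.48960318 + 0.42230029×0.32729841 = 0.232076
  M+4: 0.1917008×0.18309841 + 0.42230029×0.48960318 + 0.31009703×0.32729841 = 0.343354
  M+6: 0.42230029×0.18309841 + 0.31009703×0.48960318 + 0.07590188×0.32729841 = 0.253990
  M+8: 0.31009703×0.18309841 + 0.07590188×0.48960318 = 0.093940
  M+10: 0.07590188×0.18309841 = 0.013898
Scale to base peak (0.343354) = 100: 18.27 : 67.59 : 100.00 : 73.97 : 27.36 : 4.05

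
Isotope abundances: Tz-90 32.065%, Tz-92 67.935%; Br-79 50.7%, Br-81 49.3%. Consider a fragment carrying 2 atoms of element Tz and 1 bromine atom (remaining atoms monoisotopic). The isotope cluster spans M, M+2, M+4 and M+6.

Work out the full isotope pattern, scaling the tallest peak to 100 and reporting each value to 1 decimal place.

11.6 : 60.5 : 100.0 : 50.7

Element Tz pattern (n=2): 0.10281642 : 0.43566715 : 0.46151642
Bromine pattern (n=1): 0.5070 : 0.4930
Convolve the two distributions (both contribute in 2-u steps):
  M: 0.10281642×0.5070 = 0.052128
  M+2: 0.10281642×0.4930 + 0.43566715×0.5070 = 0.271572
  M+4: 0.43566715×0.4930 + 0.46151642×0.5070 = 0.448773
  M+6: 0.46151642×0.4930 = 0.227528
Scale to base peak (0.448773) = 100: 11.6 : 60.5 : 100.0 : 50.7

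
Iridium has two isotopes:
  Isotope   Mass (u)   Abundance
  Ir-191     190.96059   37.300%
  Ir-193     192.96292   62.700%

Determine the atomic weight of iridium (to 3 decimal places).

Average mass = Σ (abundance × isotope mass) = 0.37300 × 190.96059 + 0.62700 × 192.96292
= 71.228300 + 120.987751 = 192.216051 u

192.216 u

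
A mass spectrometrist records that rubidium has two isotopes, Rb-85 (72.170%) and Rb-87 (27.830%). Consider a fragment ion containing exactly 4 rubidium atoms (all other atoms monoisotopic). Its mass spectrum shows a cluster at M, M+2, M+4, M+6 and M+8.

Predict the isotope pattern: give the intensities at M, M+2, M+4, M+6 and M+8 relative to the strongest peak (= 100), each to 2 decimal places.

Each Rb atom is independently Rb-85 (p = 0.72170) or Rb-87 (q = 0.27830); the cluster is the binomial expansion (p + q)^4.
P(M) = 0.72170^4 = 0.271286
P(M+2) = 4 × 0.72170^3 × 0.27830^1 = 0.418450
P(M+4) = 6 × 0.72170^2 × 0.27830^2 = 0.242042
P(M+6) = 4 × 0.72170^1 × 0.27830^3 = 0.062224
P(M+8) = 0.27830^4 = 0.005999
The M+2 peak is largest (0.418450); scaling to 100 gives 64.83 : 100.00 : 57.84 : 14.87 : 1.43.

64.83 : 100.00 : 57.84 : 14.87 : 1.43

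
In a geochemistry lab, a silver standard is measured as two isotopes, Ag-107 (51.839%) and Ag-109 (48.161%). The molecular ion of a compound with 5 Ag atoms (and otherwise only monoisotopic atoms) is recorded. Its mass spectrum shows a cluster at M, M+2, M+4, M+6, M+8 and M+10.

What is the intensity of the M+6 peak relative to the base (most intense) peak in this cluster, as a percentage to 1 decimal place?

(0.51839 + 0.48161)^5 gives M 0.0374, M+2 0.1739, M+4 0.3231, M+6 0.3002, M+8 0.1394, M+10 0.0259; the largest is M+4.
P(M+4) = C(5,2) × 0.51839^3 × 0.48161^2 = 10 × 0.13930601 × 0.23194819 = 0.323118 (base)
P(M+6) = C(5,3) × 0.51839^2 × 0.48161^3 = 10 × 0.26872819 × 0.11170857 = 0.300192
Relative intensity = 0.300192 / 0.323118 × 100 = 92.9

92.9%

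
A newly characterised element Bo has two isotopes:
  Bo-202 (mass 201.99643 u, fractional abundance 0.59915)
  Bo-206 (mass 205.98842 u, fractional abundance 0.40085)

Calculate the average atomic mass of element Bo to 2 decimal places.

Average mass = Σ (abundance × isotope mass) = 0.59915 × 201.99643 + 0.40085 × 205.98842
= 121.026161 + 82.570458 = 203.596619 u

203.60 u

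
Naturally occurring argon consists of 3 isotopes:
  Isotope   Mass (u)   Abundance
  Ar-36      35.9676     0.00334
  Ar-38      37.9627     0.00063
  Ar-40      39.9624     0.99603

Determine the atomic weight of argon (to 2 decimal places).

39.95 u

Weight each isotope mass by its fractional abundance: 0.00334 × 35.9676 + 0.00063 × 37.9627 + 0.99603 × 39.9624
= 0.12013 + 0.02392 + 39.80375 = 39.94780 u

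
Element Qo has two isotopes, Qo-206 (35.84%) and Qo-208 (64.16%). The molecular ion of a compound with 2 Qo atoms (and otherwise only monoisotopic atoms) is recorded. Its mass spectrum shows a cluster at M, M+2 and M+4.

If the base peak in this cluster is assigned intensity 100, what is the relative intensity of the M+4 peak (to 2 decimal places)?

(0.3584 + 0.6416)^2 gives M 0.1285, M+2 0.4599, M+4 0.4117; the largest is M+2.
P(M+2) = C(2,1) × 0.3584^1 × 0.6416^1 = 2 × 0.3584 × 0.6416 = 0.459899 (base)
P(M+4) = C(2,2) × 0.3584^0 × 0.6416^2 = 1 × 1.0000 × 0.41165056 = 0.411651
Relative intensity = 0.411651 / 0.459899 × 100 = 89.51

89.51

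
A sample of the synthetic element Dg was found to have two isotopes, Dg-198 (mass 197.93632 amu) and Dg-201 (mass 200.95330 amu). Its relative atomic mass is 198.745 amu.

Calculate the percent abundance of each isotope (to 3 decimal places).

Let x be the fractional abundance of Dg-198; then Dg-201 has abundance 1 − x.
197.93632·x + 200.95330·(1 − x) = 198.745
(197.93632 − 200.95330)·x = 198.745 − 200.95330
x = -2.20830 / -3.01698 = 0.73196 → 73.196% Dg-198, 26.804% Dg-201.

Dg-198: 73.196%, Dg-201: 26.804%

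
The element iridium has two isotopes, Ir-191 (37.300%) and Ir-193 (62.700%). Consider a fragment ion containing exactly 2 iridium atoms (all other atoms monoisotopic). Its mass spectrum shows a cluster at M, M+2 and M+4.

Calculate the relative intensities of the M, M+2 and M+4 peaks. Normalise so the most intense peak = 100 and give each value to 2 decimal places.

29.74 : 100.00 : 84.05

Expanding (0.37300 + 0.62700)^2:
P(M) = 0.37300^2 = 0.139129
P(M+2) = 2 × 0.37300^1 × 0.62700^1 = 0.467742
P(M+4) = 0.62700^2 = 0.393129
The M+2 peak is largest (0.467742); scaling to 100 gives 29.74 : 100.00 : 84.05.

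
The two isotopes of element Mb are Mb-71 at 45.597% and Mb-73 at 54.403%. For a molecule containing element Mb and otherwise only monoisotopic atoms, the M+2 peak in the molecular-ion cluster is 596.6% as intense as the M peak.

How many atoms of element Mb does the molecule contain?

With n Mb atoms, P(M+2)/P(M) = C(n,1)·p^(n−1)q / p^n = n·q/p = n · 0.54403/0.45597.
n = 5.966 × 0.45597/0.54403 = 5.00 ≈ 5

5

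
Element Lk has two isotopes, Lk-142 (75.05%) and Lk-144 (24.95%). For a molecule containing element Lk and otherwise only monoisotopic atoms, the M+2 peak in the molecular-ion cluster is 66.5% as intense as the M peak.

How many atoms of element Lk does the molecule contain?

2

With n Lk atoms, P(M+2)/P(M) = C(n,1)·p^(n−1)q / p^n = n·q/p = n · 0.2495/0.7505.
n = 0.665 × 0.7505/0.2495 = 2.00 ≈ 2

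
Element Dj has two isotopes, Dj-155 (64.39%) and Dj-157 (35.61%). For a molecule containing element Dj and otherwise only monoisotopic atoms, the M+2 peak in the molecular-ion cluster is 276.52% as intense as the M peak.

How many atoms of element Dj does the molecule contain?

5

The M+2/M ratio from n Dj atoms is n · q/p = n · 0.3561/0.6439.
n = 2.7652 × 0.6439/0.3561 = 5.00 ≈ 5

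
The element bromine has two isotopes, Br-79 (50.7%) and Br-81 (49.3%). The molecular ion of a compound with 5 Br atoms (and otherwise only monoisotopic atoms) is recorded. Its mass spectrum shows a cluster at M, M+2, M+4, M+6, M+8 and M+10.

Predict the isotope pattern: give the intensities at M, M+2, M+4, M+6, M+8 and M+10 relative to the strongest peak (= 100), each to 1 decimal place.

10.6 : 51.4 : 100.0 : 97.2 : 47.3 : 9.2

Expanding (0.507 + 0.493)^5:
P(M) = 0.507^5 = 0.033500
P(M+2) = 5 × 0.507^4 × 0.493^1 = 0.162873
P(M+4) = 10 × 0.507^3 × 0.493^2 = 0.316751
P(M+6) = 10 × 0.507^2 × 0.493^3 = 0.308004
P(M+8) = 5 × 0.507^1 × 0.493^4 = 0.149750
P(M+10) = 0.493^5 = 0.029123
The M+4 peak is largest (0.316751); scaling to 100 gives 10.6 : 51.4 : 100.0 : 97.2 : 47.3 : 9.2.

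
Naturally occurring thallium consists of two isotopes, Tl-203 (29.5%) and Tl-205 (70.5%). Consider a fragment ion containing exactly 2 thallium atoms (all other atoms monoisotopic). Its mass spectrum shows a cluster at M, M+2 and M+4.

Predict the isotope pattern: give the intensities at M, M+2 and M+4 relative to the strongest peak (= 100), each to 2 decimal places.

17.51 : 83.69 : 100.00

Each Tl atom is independently Tl-203 (p = 0.295) or Tl-205 (q = 0.705); the cluster is the binomial expansion (p + q)^2.
P(M) = 0.295^2 = 0.087025
P(M+2) = 2 × 0.295^1 × 0.705^1 = 0.415950
P(M+4) = 0.705^2 = 0.497025
The M+4 peak is largest (0.497025); scaling to 100 gives 17.51 : 83.69 : 100.00.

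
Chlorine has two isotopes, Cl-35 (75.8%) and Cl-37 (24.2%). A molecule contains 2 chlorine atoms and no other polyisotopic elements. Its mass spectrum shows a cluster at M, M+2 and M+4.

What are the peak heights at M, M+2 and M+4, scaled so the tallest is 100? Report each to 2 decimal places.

The 2 Cl atoms are independent, so intensities follow the terms of (0.758 + 0.242)^2.
P(M) = 0.758^2 = 0.574564
P(M+2) = 2 × 0.758^1 × 0.242^1 = 0.366872
P(M+4) = 0.242^2 = 0.058564
The M peak is largest (0.574564); scaling to 100 gives 100.00 : 63.85 : 10.19.

100.00 : 63.85 : 10.19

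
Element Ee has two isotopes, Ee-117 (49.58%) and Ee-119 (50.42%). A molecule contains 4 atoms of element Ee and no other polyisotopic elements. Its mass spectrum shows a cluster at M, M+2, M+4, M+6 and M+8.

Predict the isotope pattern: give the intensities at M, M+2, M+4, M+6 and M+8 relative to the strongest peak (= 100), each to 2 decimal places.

16.12 : 65.56 : 100.00 : 67.80 : 17.24

Each Ee atom is independently Ee-117 (p = 0.4958) or Ee-119 (q = 0.5042); the cluster is the binomial expansion (p + q)^4.
P(M) = 0.4958^4 = 0.060426
P(M+2) = 4 × 0.4958^3 × 0.5042^1 = 0.245800
P(M+4) = 6 × 0.4958^2 × 0.5042^2 = 0.374947
P(M+6) = 4 × 0.4958^1 × 0.5042^3 = 0.254200
P(M+8) = 0.5042^4 = 0.064627
The M+4 peak is largest (0.374947); scaling to 100 gives 16.12 : 65.56 : 100.00 : 67.80 : 17.24.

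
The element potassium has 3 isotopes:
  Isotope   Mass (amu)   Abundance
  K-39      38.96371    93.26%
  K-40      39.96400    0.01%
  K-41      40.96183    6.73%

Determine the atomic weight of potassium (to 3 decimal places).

The abundance-weighted mean is 0.9326 × 38.96371 + 0.0001 × 39.96400 + 0.0673 × 40.96183
= 36.337556 + 0.003996 + 2.756731 = 39.098283 amu

39.098 amu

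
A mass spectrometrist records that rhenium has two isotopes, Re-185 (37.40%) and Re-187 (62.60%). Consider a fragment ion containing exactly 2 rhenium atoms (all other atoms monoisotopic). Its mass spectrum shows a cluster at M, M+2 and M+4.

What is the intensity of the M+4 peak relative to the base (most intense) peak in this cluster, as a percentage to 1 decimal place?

83.7%

(0.3740 + 0.6260)^2 gives M 0.1399, M+2 0.4682, M+4 0.3919; the largest is M+2.
P(M+2) = C(2,1) × 0.3740^1 × 0.6260^1 = 2 × 0.3740 × 0.6260 = 0.468248 (base)
P(M+4) = C(2,2) × 0.3740^0 × 0.6260^2 = 1 × 1.0000 × 0.391876 = 0.391876
Relative intensity = 0.391876 / 0.468248 × 100 = 83.7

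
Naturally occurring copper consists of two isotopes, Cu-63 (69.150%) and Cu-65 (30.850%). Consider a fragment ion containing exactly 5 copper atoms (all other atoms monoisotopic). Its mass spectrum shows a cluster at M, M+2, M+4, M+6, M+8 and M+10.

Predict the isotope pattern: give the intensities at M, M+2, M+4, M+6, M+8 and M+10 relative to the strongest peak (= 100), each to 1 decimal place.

44.8 : 100.0 : 89.2 : 39.8 : 8.9 : 0.8

Each Cu atom is independently Cu-63 (p = 0.69150) or Cu-65 (q = 0.30850); the cluster is the binomial expansion (p + q)^5.
P(M) = 0.69150^5 = 0.158111
P(M+2) = 5 × 0.69150^4 × 0.30850^1 = 0.352691
P(M+4) = 10 × 0.69150^3 × 0.30850^2 = 0.314693
P(M+6) = 10 × 0.69150^2 × 0.30850^3 = 0.140394
P(M+8) = 5 × 0.69150^1 × 0.30850^4 = 0.031317
P(M+10) = 0.30850^5 = 0.002794
The M+2 peak is largest (0.352691); scaling to 100 gives 44.8 : 100.0 : 89.2 : 39.8 : 8.9 : 0.8.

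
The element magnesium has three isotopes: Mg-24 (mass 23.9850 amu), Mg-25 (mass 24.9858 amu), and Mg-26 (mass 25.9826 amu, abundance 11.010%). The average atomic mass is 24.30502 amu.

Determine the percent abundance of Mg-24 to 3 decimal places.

The remaining 88.990% is split between Mg-24 (fraction x) and Mg-25 (fraction 0.88990 − x).
Substituting: 23.9850x + 24.9858(0.88990 − x) = 21.44433574
(23.9850 − 24.9858)x = -0.79052768  ⇒  x = 0.78990, y = 0.10000
Mg-24: 78.990%, Mg-25: 10.000%.

78.990%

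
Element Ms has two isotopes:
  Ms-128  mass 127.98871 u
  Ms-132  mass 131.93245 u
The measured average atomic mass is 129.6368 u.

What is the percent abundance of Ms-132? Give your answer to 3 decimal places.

41.790%

Writing the weighted mean with unknown fraction x of Ms-128:
127.98871·x + 131.93245·(1 − x) = 129.6368
(127.98871 − 131.93245)·x = 129.6368 − 131.93245
x = -2.29565 / -3.94374 = 0.58210 → 58.210% Ms-128, 41.790% Ms-132.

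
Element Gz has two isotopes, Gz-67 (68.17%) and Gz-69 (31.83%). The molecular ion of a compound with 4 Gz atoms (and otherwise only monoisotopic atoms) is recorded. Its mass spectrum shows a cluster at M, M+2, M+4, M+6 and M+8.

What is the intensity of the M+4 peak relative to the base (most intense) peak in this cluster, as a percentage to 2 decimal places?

70.04%

(0.6817 + 0.3183)^4 gives M 0.2160, M+2 0.4033, M+4 0.2825, M+6 0.0879, M+8 0.0103; the largest is M+2.
P(M+2) = C(4,1) × 0.6817^3 × 0.3183^1 = 4 × 0.31679614 × 0.3183 = 0.403345 (base)
P(M+4) = C(4,2) × 0.6817^2 × 0.3183^2 = 6 × 0.46471489 × 0.10131489 = 0.282495
Relative intensity = 0.282495 / 0.403345 × 100 = 70.04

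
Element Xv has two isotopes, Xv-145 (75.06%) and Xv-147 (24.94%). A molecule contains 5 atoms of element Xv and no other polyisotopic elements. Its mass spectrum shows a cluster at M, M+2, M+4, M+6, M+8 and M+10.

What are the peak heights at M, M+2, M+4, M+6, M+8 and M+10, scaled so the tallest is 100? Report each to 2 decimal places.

Each Xv atom is independently Xv-145 (p = 0.7506) or Xv-147 (q = 0.2494); the cluster is the binomial expansion (p + q)^5.
P(M) = 0.7506^5 = 0.238255
P(M+2) = 5 × 0.7506^4 × 0.2494^1 = 0.395823
P(M+4) = 10 × 0.7506^3 × 0.2494^2 = 0.263038
P(M+6) = 10 × 0.7506^2 × 0.2494^3 = 0.087399
P(M+8) = 5 × 0.7506^1 × 0.2494^4 = 0.014520
P(M+10) = 0.2494^5 = 0.000965
The M+2 peak is largest (0.395823); scaling to 100 gives 60.19 : 100.00 : 66.45 : 22.08 : 3.67 : 0.24.

60.19 : 100.00 : 66.45 : 22.08 : 3.67 : 0.24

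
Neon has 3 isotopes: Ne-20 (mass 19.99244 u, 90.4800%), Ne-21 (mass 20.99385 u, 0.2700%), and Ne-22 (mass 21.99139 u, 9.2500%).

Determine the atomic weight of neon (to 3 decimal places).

20.180 u

Ar = Σ fᵢ·mᵢ = 0.904800 × 19.99244 + 0.002700 × 20.99385 + 0.092500 × 21.99139
= 18.089160 + 0.056683 + 2.034204 = 20.180047 u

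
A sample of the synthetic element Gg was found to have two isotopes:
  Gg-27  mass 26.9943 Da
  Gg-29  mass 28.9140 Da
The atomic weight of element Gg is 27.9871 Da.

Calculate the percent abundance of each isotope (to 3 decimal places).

Gg-27: 48.284%, Gg-29: 51.716%

With x = fraction of Gg-27 (so Gg-29 is 1 − x):
26.9943·x + 28.9140·(1 − x) = 27.9871
(26.9943 − 28.9140)·x = 27.9871 − 28.9140
x = -0.9269 / -1.9197 = 0.48284 → 48.284% Gg-27, 51.716% Gg-29.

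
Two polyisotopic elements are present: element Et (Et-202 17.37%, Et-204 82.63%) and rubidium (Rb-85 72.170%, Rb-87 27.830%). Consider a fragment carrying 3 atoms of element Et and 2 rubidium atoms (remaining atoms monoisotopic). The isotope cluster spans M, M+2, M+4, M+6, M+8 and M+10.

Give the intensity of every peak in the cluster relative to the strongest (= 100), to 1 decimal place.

0.6 : 9.3 : 48.8 : 100.0 : 57.4 : 9.9

Element Et pattern (n=3): 0.00524082 : 0.0747926 : 0.35579233 : 0.56417425
Rubidium pattern (n=2): 0.52085089 : 0.40169822 : 0.07745089
Convolve the two distributions (both contribute in 2-u steps):
  M: 0.00524082×0.52085089 = 0.002730
  M+2: 0.00524082×0.40169822 + 0.0747926×0.52085089 = 0.041061
  M+4: 0.00524082×0.07745089 + 0.0747926×0.40169822 + 0.35579233×0.52085089 = 0.215765
  M+6: 0.0747926×0.07745089 + 0.35579233×0.40169822 + 0.56417425×0.52085089 = 0.442565
  M+8: 0.35579233×0.07745089 + 0.56417425×0.40169822 = 0.254184
  M+10: 0.56417425×0.07745089 = 0.043696
Scale to base peak (0.442565) = 100: 0.6 : 9.3 : 48.8 : 100.0 : 57.4 : 9.9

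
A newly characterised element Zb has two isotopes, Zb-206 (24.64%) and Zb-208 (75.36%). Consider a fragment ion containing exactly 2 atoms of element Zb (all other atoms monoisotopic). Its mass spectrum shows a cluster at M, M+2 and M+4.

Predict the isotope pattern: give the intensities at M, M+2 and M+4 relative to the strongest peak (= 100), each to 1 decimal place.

Each Zb atom is independently Zb-206 (p = 0.2464) or Zb-208 (q = 0.7536); the cluster is the binomial expansion (p + q)^2.
P(M) = 0.2464^2 = 0.060713
P(M+2) = 2 × 0.2464^1 × 0.7536^1 = 0.371374
P(M+4) = 0.7536^2 = 0.567913
The M+4 peak is largest (0.567913); scaling to 100 gives 10.7 : 65.4 : 100.0.

10.7 : 65.4 : 100.0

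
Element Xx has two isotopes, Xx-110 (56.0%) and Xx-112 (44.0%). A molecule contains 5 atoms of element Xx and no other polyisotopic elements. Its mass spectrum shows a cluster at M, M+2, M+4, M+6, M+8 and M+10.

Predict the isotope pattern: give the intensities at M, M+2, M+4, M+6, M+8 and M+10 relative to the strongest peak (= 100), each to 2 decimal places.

Each Xx atom is independently Xx-110 (p = 0.560) or Xx-112 (q = 0.440); the cluster is the binomial expansion (p + q)^5.
P(M) = 0.560^5 = 0.055073
P(M+2) = 5 × 0.560^4 × 0.440^1 = 0.216359
P(M+4) = 10 × 0.560^3 × 0.440^2 = 0.339993
P(M+6) = 10 × 0.560^2 × 0.440^3 = 0.267137
P(M+8) = 5 × 0.560^1 × 0.440^4 = 0.104947
P(M+10) = 0.440^5 = 0.016492
The M+4 peak is largest (0.339993); scaling to 100 gives 16.20 : 63.64 : 100.00 : 78.57 : 30.87 : 4.85.

16.20 : 63.64 : 100.00 : 78.57 : 30.87 : 4.85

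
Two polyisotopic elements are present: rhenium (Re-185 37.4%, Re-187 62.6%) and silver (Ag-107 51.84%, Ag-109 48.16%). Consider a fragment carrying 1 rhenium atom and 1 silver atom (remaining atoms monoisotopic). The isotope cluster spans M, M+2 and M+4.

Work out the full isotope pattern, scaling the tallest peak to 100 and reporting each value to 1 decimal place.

38.4 : 100.0 : 59.7

Rhenium pattern (n=1): 0.3740 : 0.6260
Silver pattern (n=1): 0.5184 : 0.4816
Convolve the two distributions (both contribute in 2-u steps):
  M: 0.3740×0.5184 = 0.193882
  M+2: 0.3740×0.4816 + 0.6260×0.5184 = 0.504637
  M+4: 0.6260×0.4816 = 0.301482
Scale to base peak (0.504637) = 100: 38.4 : 100.0 : 59.7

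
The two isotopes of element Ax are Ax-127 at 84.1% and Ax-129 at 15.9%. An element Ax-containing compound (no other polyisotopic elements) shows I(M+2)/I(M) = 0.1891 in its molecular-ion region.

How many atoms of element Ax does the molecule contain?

1

For n independent Ax atoms, I(M+2)/I(M) = n · (abundance Ax-129) / (abundance Ax-127) = n · 0.159/0.841.
n = 0.1891 × 0.841/0.159 = 1.00 ≈ 1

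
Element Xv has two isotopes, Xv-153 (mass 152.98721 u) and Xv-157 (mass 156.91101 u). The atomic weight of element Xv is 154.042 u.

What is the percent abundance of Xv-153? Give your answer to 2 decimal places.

Writing the weighted mean with unknown fraction x of Xv-153:
152.98721·x + 156.91101·(1 − x) = 154.042
(152.98721 − 156.91101)·x = 154.042 − 156.91101
x = -2.86901 / -3.92380 = 0.73118 → 73.12% Xv-153, 26.88% Xv-157.

73.12%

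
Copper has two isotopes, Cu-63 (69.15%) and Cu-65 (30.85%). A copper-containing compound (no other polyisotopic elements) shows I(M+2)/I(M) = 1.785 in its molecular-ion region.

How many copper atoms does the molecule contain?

The M+2/M ratio from n Cu atoms is n · q/p = n · 0.3085/0.6915.
n = 1.785 × 0.6915/0.3085 = 4.00 ≈ 4

4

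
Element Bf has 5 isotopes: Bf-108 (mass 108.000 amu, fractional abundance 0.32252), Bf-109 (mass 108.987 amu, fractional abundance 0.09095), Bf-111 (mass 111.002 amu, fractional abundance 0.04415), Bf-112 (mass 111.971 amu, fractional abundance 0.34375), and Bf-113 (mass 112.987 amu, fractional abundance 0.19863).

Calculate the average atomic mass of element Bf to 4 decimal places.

Ar = Σ fᵢ·mᵢ = 0.32252 × 108.000 + 0.09095 × 108.987 + 0.04415 × 111.002 + 0.34375 × 111.971 + 0.19863 × 112.987
= 34.83216 + 9.91237 + 4.90074 + 38.49003 + 22.44261 = 110.57791 amu

110.5779 amu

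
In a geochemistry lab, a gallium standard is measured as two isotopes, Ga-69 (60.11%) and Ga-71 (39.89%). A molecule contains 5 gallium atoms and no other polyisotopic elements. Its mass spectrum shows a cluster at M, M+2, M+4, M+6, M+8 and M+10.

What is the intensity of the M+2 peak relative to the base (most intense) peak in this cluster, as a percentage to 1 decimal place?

75.3%

(0.6011 + 0.3989)^5 gives M 0.0785, M+2 0.2604, M+4 0.3456, M+6 0.2293, M+8 0.0761, M+10 0.0101; the largest is M+4.
P(M+4) = C(5,2) × 0.6011^3 × 0.3989^2 = 10 × 0.21719018 × 0.15912121 = 0.345596 (base)
P(M+2) = C(5,1) × 0.6011^4 × 0.3989^1 = 5 × 0.13055302 × 0.3989 = 0.260388
Relative intensity = 0.260388 / 0.345596 × 100 = 75.3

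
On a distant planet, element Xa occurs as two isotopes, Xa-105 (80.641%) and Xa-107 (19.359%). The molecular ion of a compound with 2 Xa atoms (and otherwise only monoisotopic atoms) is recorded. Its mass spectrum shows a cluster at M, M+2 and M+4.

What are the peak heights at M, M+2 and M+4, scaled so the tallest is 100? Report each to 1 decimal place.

100.0 : 48.0 : 5.8

Expanding (0.80641 + 0.19359)^2:
P(M) = 0.80641^2 = 0.650297
P(M+2) = 2 × 0.80641^1 × 0.19359^1 = 0.312226
P(M+4) = 0.19359^2 = 0.037477
The M peak is largest (0.650297); scaling to 100 gives 100.0 : 48.0 : 5.8.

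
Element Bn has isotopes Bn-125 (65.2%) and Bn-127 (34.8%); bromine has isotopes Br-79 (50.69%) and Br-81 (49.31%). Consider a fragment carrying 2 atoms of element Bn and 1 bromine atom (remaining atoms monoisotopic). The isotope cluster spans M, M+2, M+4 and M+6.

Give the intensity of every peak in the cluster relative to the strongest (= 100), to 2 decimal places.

Element Bn pattern (n=2): 0.425104 : 0.453792 : 0.121104
Bromine pattern (n=1): 0.5069 : 0.4931
Convolve the two distributions (both contribute in 2-u steps):
  M: 0.425104×0.5069 = 0.215485
  M+2: 0.425104×0.4931 + 0.453792×0.5069 = 0.439646
  M+4: 0.453792×0.4931 + 0.121104×0.5069 = 0.285152
  M+6: 0.121104×0.4931 = 0.059716
Scale to base peak (0.439646) = 100: 49.01 : 100.00 : 64.86 : 13.58

49.01 : 100.00 : 64.86 : 13.58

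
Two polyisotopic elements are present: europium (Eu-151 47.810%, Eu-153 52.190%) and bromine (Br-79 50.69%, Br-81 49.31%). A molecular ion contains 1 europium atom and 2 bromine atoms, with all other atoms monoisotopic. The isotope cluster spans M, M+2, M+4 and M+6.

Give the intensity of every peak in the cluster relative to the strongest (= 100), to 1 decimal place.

32.6 : 98.9 : 100.0 : 33.6

Europium pattern (n=1): 0.4781 : 0.5219
Bromine pattern (n=2): 0.25694761 : 0.49990478 : 0.24314761
Convolve the two distributions (both contribute in 2-u steps):
  M: 0.4781×0.25694761 = 0.122847
  M+2: 0.4781×0.49990478 + 0.5219×0.25694761 = 0.373105
  M+4: 0.4781×0.24314761 + 0.5219×0.49990478 = 0.377149
  M+6: 0.5219×0.24314761 = 0.126899
Scale to base peak (0.377149) = 100: 32.6 : 98.9 : 100.0 : 33.6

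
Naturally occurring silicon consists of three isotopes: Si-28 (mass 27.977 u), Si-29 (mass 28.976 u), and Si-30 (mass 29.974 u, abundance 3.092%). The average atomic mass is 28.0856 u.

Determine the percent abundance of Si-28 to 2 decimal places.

Let x and y be the fractions of Si-28 and Si-29. Then x + y = 1 − 0.03092 = 0.96908 and 27.977x + 28.976y = 28.0856 − 0.03092×29.974 = 27.15880392.
Substituting: 27.977x + 28.976(0.96908 − x) = 27.15880392
(27.977 − 28.976)x = -0.92125816  ⇒  x = 0.92218, y = 0.04690
Si-28: 92.22%, Si-29: 4.69%.

92.22%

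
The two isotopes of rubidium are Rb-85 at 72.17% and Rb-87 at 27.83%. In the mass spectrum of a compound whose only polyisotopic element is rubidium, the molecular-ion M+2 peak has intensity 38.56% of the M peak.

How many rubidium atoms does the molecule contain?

For n independent Rb atoms, I(M+2)/I(M) = n · (abundance Rb-87) / (abundance Rb-85) = n · 0.2783/0.7217.
n = 0.3856 × 0.7217/0.2783 = 1.00 ≈ 1

1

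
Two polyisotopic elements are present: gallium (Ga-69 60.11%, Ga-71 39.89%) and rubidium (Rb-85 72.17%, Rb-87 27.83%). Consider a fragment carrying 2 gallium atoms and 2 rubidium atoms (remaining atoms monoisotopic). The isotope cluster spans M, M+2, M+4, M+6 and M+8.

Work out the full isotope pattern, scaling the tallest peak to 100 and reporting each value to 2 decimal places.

47.65 : 100.00 : 76.85 : 25.59 : 3.12

Gallium pattern (n=2): 0.36132121 : 0.47955758 : 0.15912121
Rubidium pattern (n=2): 0.52085089 : 0.40169822 : 0.07745089
Convolve the two distributions (both contribute in 2-u steps):
  M: 0.36132121×0.52085089 = 0.188194
  M+2: 0.36132121×0.40169822 + 0.47955758×0.52085089 = 0.394920
  M+4: 0.36132121×0.07745089 + 0.47955758×0.40169822 + 0.15912121×0.52085089 = 0.303500
  M+6: 0.47955758×0.07745089 + 0.15912121×0.40169822 = 0.101061
  M+8: 0.15912121×0.07745089 = 0.012324
Scale to base peak (0.394920) = 100: 47.65 : 100.00 : 76.85 : 25.59 : 3.12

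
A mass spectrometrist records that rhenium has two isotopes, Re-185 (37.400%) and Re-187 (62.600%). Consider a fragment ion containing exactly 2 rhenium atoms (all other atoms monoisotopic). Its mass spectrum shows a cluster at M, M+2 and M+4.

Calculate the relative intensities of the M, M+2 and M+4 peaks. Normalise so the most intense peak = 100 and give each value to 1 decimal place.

The 2 Re atoms are independent, so intensities follow the terms of (0.37400 + 0.62600)^2.
P(M) = 0.37400^2 = 0.139876
P(M+2) = 2 × 0.37400^1 × 0.62600^1 = 0.468248
P(M+4) = 0.62600^2 = 0.391876
The M+2 peak is largest (0.468248); scaling to 100 gives 29.9 : 100.0 : 83.7.

29.9 : 100.0 : 83.7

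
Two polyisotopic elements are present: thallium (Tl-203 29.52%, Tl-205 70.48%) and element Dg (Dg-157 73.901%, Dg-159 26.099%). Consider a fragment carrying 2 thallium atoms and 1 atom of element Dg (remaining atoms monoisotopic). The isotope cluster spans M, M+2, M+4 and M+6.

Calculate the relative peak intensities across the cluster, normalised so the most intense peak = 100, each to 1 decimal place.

13.5 : 69.4 : 100.0 : 27.3

Thallium pattern (n=2): 0.08714304 : 0.41611392 : 0.49674304
Element Dg pattern (n=1): 0.73901 : 0.26099
Convolve the two distributions (both contribute in 2-u steps):
  M: 0.08714304×0.73901 = 0.064400
  M+2: 0.08714304×0.26099 + 0.41611392×0.73901 = 0.330256
  M+4: 0.41611392×0.26099 + 0.49674304×0.73901 = 0.475700
  M+6: 0.49674304×0.26099 = 0.129645
Scale to base peak (0.475700) = 100: 13.5 : 69.4 : 100.0 : 27.3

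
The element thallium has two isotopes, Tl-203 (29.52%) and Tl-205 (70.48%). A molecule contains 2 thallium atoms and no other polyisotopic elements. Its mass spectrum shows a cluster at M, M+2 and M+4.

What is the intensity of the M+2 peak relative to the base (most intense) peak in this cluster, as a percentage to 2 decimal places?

Binomial terms of (0.2952 + 0.7048)^2: M 0.0871, M+2 0.4161, M+4 0.4967 → M+4 is the base peak.
P(M+4) = C(2,2) × 0.2952^0 × 0.7048^2 = 1 × 1.0000 × 0.49674304 = 0.496743 (base)
P(M+2) = C(2,1) × 0.2952^1 × 0.7048^1 = 2 × 0.2952 × 0.7048 = 0.416114
Relative intensity = 0.416114 / 0.496743 × 100 = 83.77

83.77%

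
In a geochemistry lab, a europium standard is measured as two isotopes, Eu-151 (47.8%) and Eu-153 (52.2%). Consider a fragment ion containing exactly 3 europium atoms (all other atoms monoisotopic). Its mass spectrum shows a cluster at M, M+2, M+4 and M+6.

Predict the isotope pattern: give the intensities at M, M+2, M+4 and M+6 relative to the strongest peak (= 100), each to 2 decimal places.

Expanding (0.478 + 0.522)^3:
P(M) = 0.478^3 = 0.109215
P(M+2) = 3 × 0.478^2 × 0.522^1 = 0.357806
P(M+4) = 3 × 0.478^1 × 0.522^2 = 0.390742
P(M+6) = 0.522^3 = 0.142237
The M+4 peak is largest (0.390742); scaling to 100 gives 27.95 : 91.57 : 100.00 : 36.40.

27.95 : 91.57 : 100.00 : 36.40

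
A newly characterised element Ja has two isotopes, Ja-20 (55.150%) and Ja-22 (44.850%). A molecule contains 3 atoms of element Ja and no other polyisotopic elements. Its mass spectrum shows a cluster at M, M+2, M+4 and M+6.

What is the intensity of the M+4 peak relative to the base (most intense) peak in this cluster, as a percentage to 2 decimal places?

81.32%

Binomial terms of (0.55150 + 0.44850)^3: M 0.1677, M+2 0.4092, M+4 0.3328, M+6 0.0902 → M+2 is the base peak.
P(M+2) = C(3,1) × 0.55150^2 × 0.44850^1 = 3 × 0.30415225 × 0.4485 = 0.409237 (base)
P(M+4) = C(3,2) × 0.55150^1 × 0.44850^2 = 3 × 0.5515 × 0.20115225 = 0.332806
Relative intensity = 0.332806 / 0.409237 × 100 = 81.32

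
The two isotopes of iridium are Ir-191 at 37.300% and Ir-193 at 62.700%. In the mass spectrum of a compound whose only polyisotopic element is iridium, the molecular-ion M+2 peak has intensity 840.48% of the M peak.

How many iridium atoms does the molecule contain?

For n independent Ir atoms, I(M+2)/I(M) = n · (abundance Ir-193) / (abundance Ir-191) = n · 0.62700/0.37300.
n = 8.4048 × 0.37300/0.62700 = 5.00 ≈ 5

5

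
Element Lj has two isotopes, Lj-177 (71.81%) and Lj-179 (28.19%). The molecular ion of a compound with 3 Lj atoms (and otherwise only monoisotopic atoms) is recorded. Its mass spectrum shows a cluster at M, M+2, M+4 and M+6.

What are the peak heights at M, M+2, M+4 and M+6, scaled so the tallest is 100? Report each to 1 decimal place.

Each Lj atom is independently Lj-177 (p = 0.7181) or Lj-179 (q = 0.2819); the cluster is the binomial expansion (p + q)^3.
P(M) = 0.7181^3 = 0.370301
P(M+2) = 3 × 0.7181^2 × 0.2819^1 = 0.436100
P(M+4) = 3 × 0.7181^1 × 0.2819^2 = 0.171197
P(M+6) = 0.2819^3 = 0.022402
The M+2 peak is largest (0.436100); scaling to 100 gives 84.9 : 100.0 : 39.3 : 5.1.

84.9 : 100.0 : 39.3 : 5.1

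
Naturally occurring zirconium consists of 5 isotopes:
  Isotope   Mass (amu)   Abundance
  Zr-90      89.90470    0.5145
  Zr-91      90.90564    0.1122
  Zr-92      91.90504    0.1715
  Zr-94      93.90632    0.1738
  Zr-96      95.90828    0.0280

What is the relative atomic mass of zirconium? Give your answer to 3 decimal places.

The abundance-weighted mean is 0.5145 × 89.90470 + 0.1122 × 90.90564 + 0.1715 × 91.90504 + 0.1738 × 93.90632 + 0.0280 × 95.90828
= 46.255968 + 10.199613 + 15.761714 + 16.320918 + 2.685432 = 91.223645 amu

91.224 amu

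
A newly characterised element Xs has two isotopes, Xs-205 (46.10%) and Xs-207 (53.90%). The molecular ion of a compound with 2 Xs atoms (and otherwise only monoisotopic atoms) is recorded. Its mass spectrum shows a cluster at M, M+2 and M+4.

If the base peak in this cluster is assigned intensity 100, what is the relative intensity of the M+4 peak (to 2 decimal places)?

Term probabilities: M 0.2125, M+2 0.4970, M+4 0.2905. Base peak = M+2.
P(M+2) = C(2,1) × 0.4610^1 × 0.5390^1 = 2 × 0.4610 × 0.5390 = 0.496958 (base)
P(M+4) = C(2,2) × 0.4610^0 × 0.5390^2 = 1 × 1.0000 × 0.290521 = 0.290521
Relative intensity = 0.290521 / 0.496958 × 100 = 58.46

58.46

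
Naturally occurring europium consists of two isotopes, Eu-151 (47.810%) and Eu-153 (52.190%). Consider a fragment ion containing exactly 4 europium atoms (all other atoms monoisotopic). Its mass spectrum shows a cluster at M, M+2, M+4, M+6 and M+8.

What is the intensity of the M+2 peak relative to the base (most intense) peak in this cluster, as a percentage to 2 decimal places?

61.07%

Binomial terms of (0.47810 + 0.52190)^4: M 0.0522, M+2 0.2281, M+4 0.3736, M+6 0.2719, M+8 0.0742 → M+4 is the base peak.
P(M+4) = C(4,2) × 0.47810^2 × 0.52190^2 = 6 × 0.22857961 × 0.27237961 = 0.373563 (base)
P(M+2) = C(4,1) × 0.47810^3 × 0.52190^1 = 4 × 0.10928391 × 0.5219 = 0.228141
Relative intensity = 0.228141 / 0.373563 × 100 = 61.07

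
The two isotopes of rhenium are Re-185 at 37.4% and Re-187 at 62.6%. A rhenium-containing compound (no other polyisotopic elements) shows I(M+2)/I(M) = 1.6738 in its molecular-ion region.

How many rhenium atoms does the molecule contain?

1

The M+2/M ratio from n Re atoms is n · q/p = n · 0.626/0.374.
n = 1.6738 × 0.374/0.626 = 1.00 ≈ 1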